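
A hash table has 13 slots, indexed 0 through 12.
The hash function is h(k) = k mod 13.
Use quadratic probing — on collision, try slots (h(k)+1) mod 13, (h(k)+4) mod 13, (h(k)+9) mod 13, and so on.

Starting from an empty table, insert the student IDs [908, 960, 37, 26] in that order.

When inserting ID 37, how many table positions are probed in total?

3

908 hashes to 11; slot 11 is free => place at 11.
960 hashes to 11; 11 taken => place at 12.
37 hashes to 11; 11,12 taken => place at 2.
26 hashes to 0; slot 0 is free => place at 0.
Table: [26, ∅, 37, ∅, ∅, ∅, ∅, ∅, ∅, ∅, ∅, 908, 960]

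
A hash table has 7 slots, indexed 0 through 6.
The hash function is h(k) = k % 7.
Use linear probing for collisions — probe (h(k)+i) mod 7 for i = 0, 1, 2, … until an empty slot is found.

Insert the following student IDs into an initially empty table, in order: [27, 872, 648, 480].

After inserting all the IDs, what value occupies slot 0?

480

27: h=6 → slot 6
872: h=4 → slot 4
648: h=4, probe 4,5 → slot 5
480: h=4, probe 4,5,6,0 → slot 0
Table: [480, —, —, —, 872, 648, 27]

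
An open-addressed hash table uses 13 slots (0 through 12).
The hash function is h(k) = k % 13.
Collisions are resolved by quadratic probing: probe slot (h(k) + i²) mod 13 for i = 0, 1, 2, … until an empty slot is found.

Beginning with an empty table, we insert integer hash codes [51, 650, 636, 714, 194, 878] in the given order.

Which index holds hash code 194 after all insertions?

Insert 51: h=12, slot 12 empty → index 12.
Insert 650: h=0, slot 0 empty → index 0.
Insert 636: h=12, slots 12,0 occupied → index 3.
Insert 714: h=12, slots 12,0,3 occupied → index 8.
Insert 194: h=12, slots 12,0,3,8 occupied → index 2.
Insert 878: h=7, slot 7 empty → index 7.
Table: [650, -, 194, 636, -, -, -, 878, 714, -, -, -, 51]

2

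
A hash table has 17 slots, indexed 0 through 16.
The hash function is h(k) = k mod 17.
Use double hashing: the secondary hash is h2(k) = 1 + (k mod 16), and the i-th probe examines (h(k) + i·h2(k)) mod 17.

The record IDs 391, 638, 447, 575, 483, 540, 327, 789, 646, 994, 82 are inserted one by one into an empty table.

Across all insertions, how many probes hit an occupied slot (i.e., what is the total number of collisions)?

8

Insert 391: h=0, slot 0 empty => index 0.
Insert 638: h=9, slot 9 empty => index 9.
Insert 447: h=5, slot 5 empty => index 5.
Insert 575: h=14, slot 14 empty => index 14.
Insert 483: h=7, slot 7 empty => index 7.
Insert 540: h=13, slot 13 empty => index 13.
Insert 327: h=4, slot 4 empty => index 4.
Insert 789: h=7, h2=6, slots 7,13 occupied => index 2.
Insert 646: h=0, h2=7, slots 0,7,14,4 occupied => index 11.
Insert 994: h=8, slot 8 empty => index 8.
Insert 82: h=14, h2=3, slots 14,0 occupied => index 3.
Table: [391, -, 789, 82, 327, 447, -, 483, 994, 638, -, 646, -, 540, 575, -, -]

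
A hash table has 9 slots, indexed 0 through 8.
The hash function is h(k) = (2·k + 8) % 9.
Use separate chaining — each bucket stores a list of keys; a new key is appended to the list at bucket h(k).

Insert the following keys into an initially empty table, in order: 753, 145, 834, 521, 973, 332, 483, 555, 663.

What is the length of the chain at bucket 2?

5

753 -> bucket 2
145 -> bucket 1
834 -> bucket 2 (collision)
521 -> bucket 6
973 -> bucket 1 (collision)
332 -> bucket 6 (collision)
483 -> bucket 2 (collision)
555 -> bucket 2 (collision)
663 -> bucket 2 (collision)
Final buckets:
0: ∅
1: 145 -> 973
2: 753 -> 834 -> 483 -> 555 -> 663
3: ∅
4: ∅
5: ∅
6: 521 -> 332
7: ∅
8: ∅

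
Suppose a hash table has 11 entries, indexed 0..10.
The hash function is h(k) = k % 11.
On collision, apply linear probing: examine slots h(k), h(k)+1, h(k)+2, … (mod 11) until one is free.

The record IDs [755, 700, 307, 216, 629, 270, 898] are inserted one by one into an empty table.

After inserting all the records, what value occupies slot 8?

755: h=7 -> slot 7
700: h=7, probe 7,8 -> slot 8
307: h=10 -> slot 10
216: h=7, probe 7,8,9 -> slot 9
629: h=2 -> slot 2
270: h=6 -> slot 6
898: h=7, probe 7,8,9,10,0 -> slot 0
Table: [898, —, 629, —, —, —, 270, 755, 700, 216, 307]

700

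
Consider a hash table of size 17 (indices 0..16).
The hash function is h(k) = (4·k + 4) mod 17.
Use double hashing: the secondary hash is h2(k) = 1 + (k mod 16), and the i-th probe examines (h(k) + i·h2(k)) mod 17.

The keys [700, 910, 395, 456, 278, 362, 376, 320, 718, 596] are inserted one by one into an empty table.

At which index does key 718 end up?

700 hashes to 16; slot 16 is free → place at 16.
910 hashes to 6; slot 6 is free → place at 6.
395 hashes to 3; slot 3 is free → place at 3.
456 hashes to 9; slot 9 is free → place at 9.
278 hashes to 11; slot 11 is free → place at 11.
362 hashes to 7; slot 7 is free → place at 7.
376 hashes to 12; slot 12 is free → place at 12.
320 hashes to 9, h2=1; 9 taken → place at 10.
718 hashes to 3, h2=15; 3 taken → place at 1.
596 hashes to 8; slot 8 is free → place at 8.
Table: [—, 718, —, 395, —, —, 910, 362, 596, 456, 320, 278, 376, —, —, —, 700]

1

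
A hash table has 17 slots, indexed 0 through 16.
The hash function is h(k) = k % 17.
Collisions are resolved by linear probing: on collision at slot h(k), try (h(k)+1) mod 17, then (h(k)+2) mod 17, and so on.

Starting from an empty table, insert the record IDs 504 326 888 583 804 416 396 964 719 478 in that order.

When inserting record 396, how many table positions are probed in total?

Insert 504: h=11, slot 11 empty -> index 11.
Insert 326: h=3, slot 3 empty -> index 3.
Insert 888: h=4, slot 4 empty -> index 4.
Insert 583: h=5, slot 5 empty -> index 5.
Insert 804: h=5, slot 5 occupied -> index 6.
Insert 416: h=8, slot 8 empty -> index 8.
Insert 396: h=5, slots 5,6 occupied -> index 7.
Insert 964: h=12, slot 12 empty -> index 12.
Insert 719: h=5, slots 5,6,7,8 occupied -> index 9.
Insert 478: h=2, slot 2 empty -> index 2.
Table: [∅, ∅, 478, 326, 888, 583, 804, 396, 416, 719, ∅, 504, 964, ∅, ∅, ∅, ∅]

3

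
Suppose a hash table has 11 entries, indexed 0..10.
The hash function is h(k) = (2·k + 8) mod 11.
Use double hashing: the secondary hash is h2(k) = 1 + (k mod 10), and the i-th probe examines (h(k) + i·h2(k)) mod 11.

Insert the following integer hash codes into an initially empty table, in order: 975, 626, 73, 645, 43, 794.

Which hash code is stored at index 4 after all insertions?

73

975: h=0 → slot 0
626: h=6 → slot 6
73: h=0, h2=4, probe 0,4 → slot 4
645: h=0, h2=6, probe 0,6,1 → slot 1
43: h=6, h2=4, probe 6,10 → slot 10
794: h=1, h2=5, probe 1,6,0,5 → slot 5
Table: [975, 645, ., ., 73, 794, 626, ., ., ., 43]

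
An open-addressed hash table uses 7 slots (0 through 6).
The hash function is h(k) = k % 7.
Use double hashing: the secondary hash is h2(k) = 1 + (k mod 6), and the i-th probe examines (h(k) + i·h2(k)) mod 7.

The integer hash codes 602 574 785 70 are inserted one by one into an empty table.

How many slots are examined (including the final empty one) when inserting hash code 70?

3

602 hashes to 0; slot 0 is free → place at 0.
574 hashes to 0, h2=5; 0 taken → place at 5.
785 hashes to 1; slot 1 is free → place at 1.
70 hashes to 0, h2=5; 0,5 taken → place at 3.
Table: [602, 785, ∅, 70, ∅, 574, ∅]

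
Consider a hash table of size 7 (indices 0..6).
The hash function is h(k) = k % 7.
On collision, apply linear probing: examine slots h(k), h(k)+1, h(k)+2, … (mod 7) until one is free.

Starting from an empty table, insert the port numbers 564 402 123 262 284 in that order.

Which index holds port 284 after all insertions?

0

564 hashes to 4; slot 4 is free -> place at 4.
402 hashes to 3; slot 3 is free -> place at 3.
123 hashes to 4; 4 taken -> place at 5.
262 hashes to 3; 3,4,5 taken -> place at 6.
284 hashes to 4; 4,5,6 taken -> place at 0.
Table: [284, ∅, ∅, 402, 564, 123, 262]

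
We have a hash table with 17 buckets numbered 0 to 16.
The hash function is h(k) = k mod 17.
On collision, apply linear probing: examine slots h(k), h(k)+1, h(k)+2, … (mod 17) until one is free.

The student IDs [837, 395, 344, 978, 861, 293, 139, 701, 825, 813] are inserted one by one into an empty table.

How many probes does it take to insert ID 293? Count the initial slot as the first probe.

4

837: h=4 -> slot 4
395: h=4, probe 4,5 -> slot 5
344: h=4, probe 4,5,6 -> slot 6
978: h=9 -> slot 9
861: h=11 -> slot 11
293: h=4, probe 4,5,6,7 -> slot 7
139: h=3 -> slot 3
701: h=4, probe 4,5,6,7,8 -> slot 8
825: h=9, probe 9,10 -> slot 10
813: h=14 -> slot 14
Table: [_, _, _, 139, 837, 395, 344, 293, 701, 978, 825, 861, _, _, 813, _, _]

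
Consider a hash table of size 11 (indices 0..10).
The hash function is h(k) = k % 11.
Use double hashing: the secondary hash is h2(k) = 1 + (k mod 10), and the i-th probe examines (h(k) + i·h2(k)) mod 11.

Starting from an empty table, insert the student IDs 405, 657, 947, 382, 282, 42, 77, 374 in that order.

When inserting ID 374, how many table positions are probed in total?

3

Insert 405: h=9, slot 9 empty => index 9.
Insert 657: h=8, slot 8 empty => index 8.
Insert 947: h=1, slot 1 empty => index 1.
Insert 382: h=8, h2=3, slot 8 occupied => index 0.
Insert 282: h=7, slot 7 empty => index 7.
Insert 42: h=9, h2=3, slots 9,1 occupied => index 4.
Insert 77: h=0, h2=8, slots 0,8 occupied => index 5.
Insert 374: h=0, h2=5, slots 0,5 occupied => index 10.
Table: [382, 947, -, -, 42, 77, -, 282, 657, 405, 374]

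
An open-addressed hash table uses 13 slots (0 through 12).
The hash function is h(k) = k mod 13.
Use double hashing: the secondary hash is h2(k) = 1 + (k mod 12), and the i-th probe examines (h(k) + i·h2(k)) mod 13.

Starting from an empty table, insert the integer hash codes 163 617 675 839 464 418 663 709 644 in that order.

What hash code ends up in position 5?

163 hashes to 7; slot 7 is free → place at 7.
617 hashes to 6; slot 6 is free → place at 6.
675 hashes to 12; slot 12 is free → place at 12.
839 hashes to 7, h2=12; 7,6 taken → place at 5.
464 hashes to 9; slot 9 is free → place at 9.
418 hashes to 2; slot 2 is free → place at 2.
663 hashes to 0; slot 0 is free → place at 0.
709 hashes to 7, h2=2; 7,9 taken → place at 11.
644 hashes to 7, h2=9; 7 taken → place at 3.
Table: [663, -, 418, 644, -, 839, 617, 163, -, 464, -, 709, 675]

839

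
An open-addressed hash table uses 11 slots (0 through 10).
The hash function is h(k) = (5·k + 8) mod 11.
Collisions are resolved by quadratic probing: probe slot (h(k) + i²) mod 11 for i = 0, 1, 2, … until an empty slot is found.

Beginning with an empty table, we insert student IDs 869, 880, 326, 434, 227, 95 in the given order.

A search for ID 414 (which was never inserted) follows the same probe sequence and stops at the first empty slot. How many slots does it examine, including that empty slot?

6

869: h=8 => slot 8
880: h=8, probe 8,9 => slot 9
326: h=10 => slot 10
434: h=0 => slot 0
227: h=10, probe 10,0,3 => slot 3
95: h=10, probe 10,0,3,8,4 => slot 4
Table: [434, —, —, 227, 95, —, —, —, 869, 880, 326]
Lookup 414: h=10, probe 10,0,3,8,4,2 → slot 2 empty, not found.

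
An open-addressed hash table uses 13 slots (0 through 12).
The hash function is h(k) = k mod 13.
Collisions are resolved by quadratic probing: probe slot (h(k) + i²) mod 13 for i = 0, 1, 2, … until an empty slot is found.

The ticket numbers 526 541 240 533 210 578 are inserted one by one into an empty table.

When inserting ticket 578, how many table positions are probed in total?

3

526: h=6 → slot 6
541: h=8 → slot 8
240: h=6, probe 6,7 → slot 7
533: h=0 → slot 0
210: h=2 → slot 2
578: h=6, probe 6,7,10 → slot 10
Table: [533, ., 210, ., ., ., 526, 240, 541, ., 578, ., .]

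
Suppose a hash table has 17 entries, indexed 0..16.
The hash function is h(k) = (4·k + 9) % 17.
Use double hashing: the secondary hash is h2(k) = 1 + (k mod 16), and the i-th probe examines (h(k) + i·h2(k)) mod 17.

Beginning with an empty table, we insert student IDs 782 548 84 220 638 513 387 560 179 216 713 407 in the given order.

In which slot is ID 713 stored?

Insert 782: h=9, slot 9 empty -> index 9.
Insert 548: h=8, slot 8 empty -> index 8.
Insert 84: h=5, slot 5 empty -> index 5.
Insert 220: h=5, h2=13, slot 5 occupied -> index 1.
Insert 638: h=11, slot 11 empty -> index 11.
Insert 513: h=4, slot 4 empty -> index 4.
Insert 387: h=10, slot 10 empty -> index 10.
Insert 560: h=5, h2=1, slot 5 occupied -> index 6.
Insert 179: h=11, h2=4, slot 11 occupied -> index 15.
Insert 216: h=6, h2=9, slots 6,15 occupied -> index 7.
Insert 713: h=5, h2=10, slots 5,15,8,1,11,4 occupied -> index 14.
Insert 407: h=5, h2=8, slot 5 occupied -> index 13.
Table: [_, 220, _, _, 513, 84, 560, 216, 548, 782, 387, 638, _, 407, 713, 179, _]

14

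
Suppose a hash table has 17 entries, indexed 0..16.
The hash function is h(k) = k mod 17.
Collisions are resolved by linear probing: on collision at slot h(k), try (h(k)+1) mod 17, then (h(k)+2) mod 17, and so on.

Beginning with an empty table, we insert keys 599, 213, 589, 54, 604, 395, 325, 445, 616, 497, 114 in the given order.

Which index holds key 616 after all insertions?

7

599: h=4 => slot 4
213: h=9 => slot 9
589: h=11 => slot 11
54: h=3 => slot 3
604: h=9, probe 9,10 => slot 10
395: h=4, probe 4,5 => slot 5
325: h=2 => slot 2
445: h=3, probe 3,4,5,6 => slot 6
616: h=4, probe 4,5,6,7 => slot 7
497: h=4, probe 4,5,6,7,8 => slot 8
114: h=12 => slot 12
Table: [∅, ∅, 325, 54, 599, 395, 445, 616, 497, 213, 604, 589, 114, ∅, ∅, ∅, ∅]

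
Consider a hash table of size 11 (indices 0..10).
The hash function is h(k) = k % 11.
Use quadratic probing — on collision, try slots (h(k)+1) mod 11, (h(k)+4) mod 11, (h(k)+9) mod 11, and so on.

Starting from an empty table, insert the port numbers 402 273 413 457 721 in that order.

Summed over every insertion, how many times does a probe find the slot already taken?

402: h=6 → slot 6
273: h=9 → slot 9
413: h=6, probe 6,7 → slot 7
457: h=6, probe 6,7,10 → slot 10
721: h=6, probe 6,7,10,4 → slot 4
Table: [_, _, _, _, 721, _, 402, 413, _, 273, 457]

6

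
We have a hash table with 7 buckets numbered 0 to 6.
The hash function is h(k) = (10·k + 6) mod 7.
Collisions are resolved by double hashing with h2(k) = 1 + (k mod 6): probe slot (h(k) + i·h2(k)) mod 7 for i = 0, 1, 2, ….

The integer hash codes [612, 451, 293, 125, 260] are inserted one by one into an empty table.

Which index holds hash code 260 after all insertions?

5

612: h=1 => slot 1
451: h=1, h2=2, probe 1,3 => slot 3
293: h=3, h2=6, probe 3,2 => slot 2
125: h=3, h2=6, probe 3,2,1,0 => slot 0
260: h=2, h2=3, probe 2,5 => slot 5
Table: [125, 612, 293, 451, ., 260, .]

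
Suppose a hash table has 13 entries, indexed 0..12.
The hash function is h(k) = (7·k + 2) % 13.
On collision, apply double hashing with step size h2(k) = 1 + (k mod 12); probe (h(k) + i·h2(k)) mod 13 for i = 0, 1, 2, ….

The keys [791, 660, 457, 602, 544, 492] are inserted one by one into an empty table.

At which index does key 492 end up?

2

Insert 791: h=1, slot 1 empty => index 1.
Insert 660: h=7, slot 7 empty => index 7.
Insert 457: h=3, slot 3 empty => index 3.
Insert 602: h=4, slot 4 empty => index 4.
Insert 544: h=1, h2=5, slot 1 occupied => index 6.
Insert 492: h=1, h2=1, slot 1 occupied => index 2.
Table: [—, 791, 492, 457, 602, —, 544, 660, —, —, —, —, —]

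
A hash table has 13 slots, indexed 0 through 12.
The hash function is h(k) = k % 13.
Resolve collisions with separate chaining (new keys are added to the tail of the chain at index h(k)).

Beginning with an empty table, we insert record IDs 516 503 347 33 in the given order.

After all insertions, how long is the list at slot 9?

3

516 → bucket 9
503 → bucket 9 (collision)
347 → bucket 9 (collision)
33 → bucket 7
Final buckets:
0: .
1: .
2: .
3: .
4: .
5: .
6: .
7: 33
8: .
9: 516 -> 503 -> 347
10: .
11: .
12: .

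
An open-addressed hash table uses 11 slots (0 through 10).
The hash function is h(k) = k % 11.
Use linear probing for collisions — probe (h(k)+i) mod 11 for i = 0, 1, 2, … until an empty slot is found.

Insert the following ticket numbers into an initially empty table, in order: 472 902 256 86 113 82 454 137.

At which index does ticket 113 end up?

Insert 472: h=10, slot 10 empty -> index 10.
Insert 902: h=0, slot 0 empty -> index 0.
Insert 256: h=3, slot 3 empty -> index 3.
Insert 86: h=9, slot 9 empty -> index 9.
Insert 113: h=3, slot 3 occupied -> index 4.
Insert 82: h=5, slot 5 empty -> index 5.
Insert 454: h=3, slots 3,4,5 occupied -> index 6.
Insert 137: h=5, slots 5,6 occupied -> index 7.
Table: [902, _, _, 256, 113, 82, 454, 137, _, 86, 472]

4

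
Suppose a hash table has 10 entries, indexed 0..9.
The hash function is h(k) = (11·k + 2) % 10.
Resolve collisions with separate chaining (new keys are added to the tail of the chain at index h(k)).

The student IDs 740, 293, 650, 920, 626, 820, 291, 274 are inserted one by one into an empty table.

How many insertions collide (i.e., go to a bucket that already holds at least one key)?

740 → bucket 2
293 → bucket 5
650 → bucket 2 (collision)
920 → bucket 2 (collision)
626 → bucket 8
820 → bucket 2 (collision)
291 → bucket 3
274 → bucket 6
Final buckets:
0: _
1: _
2: 740 -> 650 -> 920 -> 820
3: 291
4: _
5: 293
6: 274
7: _
8: 626
9: _

3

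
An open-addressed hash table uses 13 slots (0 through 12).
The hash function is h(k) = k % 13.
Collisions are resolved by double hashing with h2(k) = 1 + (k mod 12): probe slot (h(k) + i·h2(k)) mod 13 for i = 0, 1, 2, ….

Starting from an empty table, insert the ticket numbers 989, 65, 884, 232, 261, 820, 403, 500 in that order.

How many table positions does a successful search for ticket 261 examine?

Insert 989: h=1, slot 1 empty -> index 1.
Insert 65: h=0, slot 0 empty -> index 0.
Insert 884: h=0, h2=9, slot 0 occupied -> index 9.
Insert 232: h=11, slot 11 empty -> index 11.
Insert 261: h=1, h2=10, slots 1,11 occupied -> index 8.
Insert 820: h=1, h2=5, slot 1 occupied -> index 6.
Insert 403: h=0, h2=8, slots 0,8 occupied -> index 3.
Insert 500: h=6, h2=9, slot 6 occupied -> index 2.
Table: [65, 989, 500, 403, ., ., 820, ., 261, 884, ., 232, .]
Lookup 261: h=1, h2=10, probe 1,11,8 → found at 8.

3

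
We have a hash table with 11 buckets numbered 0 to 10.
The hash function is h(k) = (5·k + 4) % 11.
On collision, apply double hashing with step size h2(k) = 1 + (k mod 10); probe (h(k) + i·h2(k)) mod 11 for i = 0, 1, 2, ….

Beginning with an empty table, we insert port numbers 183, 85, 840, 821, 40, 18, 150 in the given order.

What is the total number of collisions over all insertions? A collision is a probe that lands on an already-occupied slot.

Insert 183: h=6, slot 6 empty → index 6.
Insert 85: h=0, slot 0 empty → index 0.
Insert 840: h=2, slot 2 empty → index 2.
Insert 821: h=6, h2=2, slot 6 occupied → index 8.
Insert 40: h=6, h2=1, slot 6 occupied → index 7.
Insert 18: h=6, h2=9, slot 6 occupied → index 4.
Insert 150: h=6, h2=1, slots 6,7,8 occupied → index 9.
Table: [85, ∅, 840, ∅, 18, ∅, 183, 40, 821, 150, ∅]

6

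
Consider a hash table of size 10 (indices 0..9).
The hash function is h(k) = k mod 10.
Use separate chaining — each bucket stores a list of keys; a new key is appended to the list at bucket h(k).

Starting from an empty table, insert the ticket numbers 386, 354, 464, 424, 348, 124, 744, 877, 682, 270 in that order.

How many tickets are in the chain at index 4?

5

386 → bucket 6
354 → bucket 4
464 → bucket 4 (collision)
424 → bucket 4 (collision)
348 → bucket 8
124 → bucket 4 (collision)
744 → bucket 4 (collision)
877 → bucket 7
682 → bucket 2
270 → bucket 0
Final buckets:
0: 270
1: -
2: 682
3: -
4: 354 -> 464 -> 424 -> 124 -> 744
5: -
6: 386
7: 877
8: 348
9: -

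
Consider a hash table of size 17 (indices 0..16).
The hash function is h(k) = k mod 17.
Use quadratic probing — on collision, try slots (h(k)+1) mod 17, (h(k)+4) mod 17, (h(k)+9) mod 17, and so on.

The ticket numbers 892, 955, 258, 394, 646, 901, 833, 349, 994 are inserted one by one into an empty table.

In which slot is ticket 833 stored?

Insert 892: h=8, slot 8 empty -> index 8.
Insert 955: h=3, slot 3 empty -> index 3.
Insert 258: h=3, slot 3 occupied -> index 4.
Insert 394: h=3, slots 3,4 occupied -> index 7.
Insert 646: h=0, slot 0 empty -> index 0.
Insert 901: h=0, slot 0 occupied -> index 1.
Insert 833: h=0, slots 0,1,4 occupied -> index 9.
Insert 349: h=9, slot 9 occupied -> index 10.
Insert 994: h=8, slots 8,9 occupied -> index 12.
Table: [646, 901, —, 955, 258, —, —, 394, 892, 833, 349, —, 994, —, —, —, —]

9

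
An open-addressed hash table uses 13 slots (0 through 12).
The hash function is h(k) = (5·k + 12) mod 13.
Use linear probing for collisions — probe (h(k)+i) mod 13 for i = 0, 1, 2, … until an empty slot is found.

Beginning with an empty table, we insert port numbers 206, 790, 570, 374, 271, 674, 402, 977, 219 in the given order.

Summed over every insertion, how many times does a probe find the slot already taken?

Insert 206: h=2, slot 2 empty -> index 2.
Insert 790: h=10, slot 10 empty -> index 10.
Insert 570: h=2, slot 2 occupied -> index 3.
Insert 374: h=10, slot 10 occupied -> index 11.
Insert 271: h=2, slots 2,3 occupied -> index 4.
Insert 674: h=2, slots 2,3,4 occupied -> index 5.
Insert 402: h=7, slot 7 empty -> index 7.
Insert 977: h=9, slot 9 empty -> index 9.
Insert 219: h=2, slots 2,3,4,5 occupied -> index 6.
Table: [., ., 206, 570, 271, 674, 219, 402, ., 977, 790, 374, .]

11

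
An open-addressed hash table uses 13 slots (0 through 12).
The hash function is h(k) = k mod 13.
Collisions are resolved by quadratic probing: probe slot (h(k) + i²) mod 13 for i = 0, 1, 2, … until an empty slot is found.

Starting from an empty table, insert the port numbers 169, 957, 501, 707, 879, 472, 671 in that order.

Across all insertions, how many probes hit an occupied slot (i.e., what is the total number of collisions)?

3

169 hashes to 0; slot 0 is free -> place at 0.
957 hashes to 8; slot 8 is free -> place at 8.
501 hashes to 7; slot 7 is free -> place at 7.
707 hashes to 5; slot 5 is free -> place at 5.
879 hashes to 8; 8 taken -> place at 9.
472 hashes to 4; slot 4 is free -> place at 4.
671 hashes to 8; 8,9 taken -> place at 12.
Table: [169, _, _, _, 472, 707, _, 501, 957, 879, _, _, 671]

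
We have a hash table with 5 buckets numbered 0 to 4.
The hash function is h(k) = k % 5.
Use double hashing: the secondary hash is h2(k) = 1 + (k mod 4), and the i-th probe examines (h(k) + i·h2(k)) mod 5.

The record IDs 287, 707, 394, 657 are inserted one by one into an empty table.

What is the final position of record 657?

3

287 hashes to 2; slot 2 is free => place at 2.
707 hashes to 2, h2=4; 2 taken => place at 1.
394 hashes to 4; slot 4 is free => place at 4.
657 hashes to 2, h2=2; 2,4,1 taken => place at 3.
Table: [-, 707, 287, 657, 394]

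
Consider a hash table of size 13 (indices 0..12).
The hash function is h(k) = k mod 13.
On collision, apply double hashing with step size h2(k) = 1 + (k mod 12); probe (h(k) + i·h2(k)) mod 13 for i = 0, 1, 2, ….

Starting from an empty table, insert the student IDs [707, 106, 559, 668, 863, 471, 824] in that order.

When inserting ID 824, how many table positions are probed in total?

707: h=5 => slot 5
106: h=2 => slot 2
559: h=0 => slot 0
668: h=5, h2=9, probe 5,1 => slot 1
863: h=5, h2=12, probe 5,4 => slot 4
471: h=3 => slot 3
824: h=5, h2=9, probe 5,1,10 => slot 10
Table: [559, 668, 106, 471, 863, 707, ∅, ∅, ∅, ∅, 824, ∅, ∅]

3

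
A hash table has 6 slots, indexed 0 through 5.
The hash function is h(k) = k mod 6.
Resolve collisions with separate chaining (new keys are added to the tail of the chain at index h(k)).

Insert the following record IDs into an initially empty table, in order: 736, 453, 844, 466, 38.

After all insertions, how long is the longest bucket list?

736 → bucket 4
453 → bucket 3
844 → bucket 4 (collision)
466 → bucket 4 (collision)
38 → bucket 2
Final buckets:
0: _
1: _
2: 38
3: 453
4: 736 -> 844 -> 466
5: _

3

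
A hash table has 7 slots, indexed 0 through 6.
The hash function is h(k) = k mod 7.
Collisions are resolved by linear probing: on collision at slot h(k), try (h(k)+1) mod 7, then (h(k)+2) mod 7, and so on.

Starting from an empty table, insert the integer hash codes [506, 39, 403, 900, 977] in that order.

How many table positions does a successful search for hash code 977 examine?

506 hashes to 2; slot 2 is free -> place at 2.
39 hashes to 4; slot 4 is free -> place at 4.
403 hashes to 4; 4 taken -> place at 5.
900 hashes to 4; 4,5 taken -> place at 6.
977 hashes to 4; 4,5,6 taken -> place at 0.
Table: [977, ∅, 506, ∅, 39, 403, 900]
Lookup 977: h=4, probe 4,5,6,0 → found at 0.

4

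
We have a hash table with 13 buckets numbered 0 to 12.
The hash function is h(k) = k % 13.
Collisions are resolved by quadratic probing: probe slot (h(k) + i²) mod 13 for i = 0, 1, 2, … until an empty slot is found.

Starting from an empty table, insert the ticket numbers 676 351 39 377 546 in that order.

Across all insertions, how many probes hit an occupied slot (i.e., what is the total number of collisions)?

10

676: h=0 => slot 0
351: h=0, probe 0,1 => slot 1
39: h=0, probe 0,1,4 => slot 4
377: h=0, probe 0,1,4,9 => slot 9
546: h=0, probe 0,1,4,9,3 => slot 3
Table: [676, 351, ., 546, 39, ., ., ., ., 377, ., ., .]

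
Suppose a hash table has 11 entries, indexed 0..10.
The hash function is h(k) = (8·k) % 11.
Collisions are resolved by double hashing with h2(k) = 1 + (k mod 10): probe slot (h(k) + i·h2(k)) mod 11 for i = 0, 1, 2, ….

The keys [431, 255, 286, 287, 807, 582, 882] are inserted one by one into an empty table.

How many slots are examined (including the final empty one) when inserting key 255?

431: h=5 => slot 5
255: h=5, h2=6, probe 5,0 => slot 0
286: h=0, h2=7, probe 0,7 => slot 7
287: h=8 => slot 8
807: h=10 => slot 10
582: h=3 => slot 3
882: h=5, h2=3, probe 5,8,0,3,6 => slot 6
Table: [255, _, _, 582, _, 431, 882, 286, 287, _, 807]

2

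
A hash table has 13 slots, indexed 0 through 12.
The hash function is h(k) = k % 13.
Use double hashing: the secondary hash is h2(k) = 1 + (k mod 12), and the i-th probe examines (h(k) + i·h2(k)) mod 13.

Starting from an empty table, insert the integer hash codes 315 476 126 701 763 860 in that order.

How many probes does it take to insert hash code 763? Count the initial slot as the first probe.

2

315 hashes to 3; slot 3 is free → place at 3.
476 hashes to 8; slot 8 is free → place at 8.
126 hashes to 9; slot 9 is free → place at 9.
701 hashes to 12; slot 12 is free → place at 12.
763 hashes to 9, h2=8; 9 taken → place at 4.
860 hashes to 2; slot 2 is free → place at 2.
Table: [., ., 860, 315, 763, ., ., ., 476, 126, ., ., 701]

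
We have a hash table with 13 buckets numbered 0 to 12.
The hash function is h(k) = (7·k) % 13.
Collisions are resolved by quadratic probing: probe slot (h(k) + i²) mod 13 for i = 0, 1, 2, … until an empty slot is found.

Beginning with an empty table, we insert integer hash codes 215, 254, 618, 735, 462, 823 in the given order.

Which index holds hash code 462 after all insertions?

215 hashes to 10; slot 10 is free => place at 10.
254 hashes to 10; 10 taken => place at 11.
618 hashes to 10; 10,11 taken => place at 1.
735 hashes to 10; 10,11,1 taken => place at 6.
462 hashes to 10; 10,11,1,6 taken => place at 0.
823 hashes to 2; slot 2 is free => place at 2.
Table: [462, 618, 823, _, _, _, 735, _, _, _, 215, 254, _]

0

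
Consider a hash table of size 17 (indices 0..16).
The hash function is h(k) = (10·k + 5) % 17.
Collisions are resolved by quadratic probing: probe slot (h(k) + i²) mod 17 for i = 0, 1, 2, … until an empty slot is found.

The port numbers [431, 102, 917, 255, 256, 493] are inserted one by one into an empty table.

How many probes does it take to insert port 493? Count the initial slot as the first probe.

3

Insert 431: h=14, slot 14 empty -> index 14.
Insert 102: h=5, slot 5 empty -> index 5.
Insert 917: h=12, slot 12 empty -> index 12.
Insert 255: h=5, slot 5 occupied -> index 6.
Insert 256: h=15, slot 15 empty -> index 15.
Insert 493: h=5, slots 5,6 occupied -> index 9.
Table: [_, _, _, _, _, 102, 255, _, _, 493, _, _, 917, _, 431, 256, _]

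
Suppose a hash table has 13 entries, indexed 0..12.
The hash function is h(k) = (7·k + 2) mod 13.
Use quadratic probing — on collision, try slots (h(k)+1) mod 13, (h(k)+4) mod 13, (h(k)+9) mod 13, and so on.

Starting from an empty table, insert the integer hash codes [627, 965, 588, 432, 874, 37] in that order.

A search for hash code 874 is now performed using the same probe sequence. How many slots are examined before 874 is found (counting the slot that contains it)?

5

Insert 627: h=10, slot 10 empty -> index 10.
Insert 965: h=10, slot 10 occupied -> index 11.
Insert 588: h=10, slots 10,11 occupied -> index 1.
Insert 432: h=10, slots 10,11,1 occupied -> index 6.
Insert 874: h=10, slots 10,11,1,6 occupied -> index 0.
Insert 37: h=1, slot 1 occupied -> index 2.
Table: [874, 588, 37, _, _, _, 432, _, _, _, 627, 965, _]
Lookup 874: h=10, probe 10,11,1,6,0 → found at 0.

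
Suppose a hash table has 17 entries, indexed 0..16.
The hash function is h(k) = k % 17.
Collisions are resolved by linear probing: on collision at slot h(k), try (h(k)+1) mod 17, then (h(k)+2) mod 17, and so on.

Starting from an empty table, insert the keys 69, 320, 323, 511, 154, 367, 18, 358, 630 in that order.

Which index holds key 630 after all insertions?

6

Insert 69: h=1, slot 1 empty => index 1.
Insert 320: h=14, slot 14 empty => index 14.
Insert 323: h=0, slot 0 empty => index 0.
Insert 511: h=1, slot 1 occupied => index 2.
Insert 154: h=1, slots 1,2 occupied => index 3.
Insert 367: h=10, slot 10 empty => index 10.
Insert 18: h=1, slots 1,2,3 occupied => index 4.
Insert 358: h=1, slots 1,2,3,4 occupied => index 5.
Insert 630: h=1, slots 1,2,3,4,5 occupied => index 6.
Table: [323, 69, 511, 154, 18, 358, 630, -, -, -, 367, -, -, -, 320, -, -]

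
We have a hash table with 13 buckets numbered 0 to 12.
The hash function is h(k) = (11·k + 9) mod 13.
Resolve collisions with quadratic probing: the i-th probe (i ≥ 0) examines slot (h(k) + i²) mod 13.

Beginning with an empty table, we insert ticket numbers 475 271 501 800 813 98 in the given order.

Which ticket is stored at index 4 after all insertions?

475 hashes to 8; slot 8 is free => place at 8.
271 hashes to 0; slot 0 is free => place at 0.
501 hashes to 8; 8 taken => place at 9.
800 hashes to 8; 8,9 taken => place at 12.
813 hashes to 8; 8,9,12 taken => place at 4.
98 hashes to 8; 8,9,12,4 taken => place at 11.
Table: [271, —, —, —, 813, —, —, —, 475, 501, —, 98, 800]

813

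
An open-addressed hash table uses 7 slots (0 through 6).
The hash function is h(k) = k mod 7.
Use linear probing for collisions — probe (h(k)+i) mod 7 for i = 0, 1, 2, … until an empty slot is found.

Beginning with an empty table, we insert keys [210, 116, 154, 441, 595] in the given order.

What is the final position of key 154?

1

210: h=0 → slot 0
116: h=4 → slot 4
154: h=0, probe 0,1 → slot 1
441: h=0, probe 0,1,2 → slot 2
595: h=0, probe 0,1,2,3 → slot 3
Table: [210, 154, 441, 595, 116, _, _]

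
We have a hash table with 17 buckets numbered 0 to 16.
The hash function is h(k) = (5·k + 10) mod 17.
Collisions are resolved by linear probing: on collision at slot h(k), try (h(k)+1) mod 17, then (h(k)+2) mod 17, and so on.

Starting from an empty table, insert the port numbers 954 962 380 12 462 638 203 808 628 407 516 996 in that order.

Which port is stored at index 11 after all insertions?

954 hashes to 3; slot 3 is free => place at 3.
962 hashes to 9; slot 9 is free => place at 9.
380 hashes to 6; slot 6 is free => place at 6.
12 hashes to 2; slot 2 is free => place at 2.
462 hashes to 8; slot 8 is free => place at 8.
638 hashes to 4; slot 4 is free => place at 4.
203 hashes to 5; slot 5 is free => place at 5.
808 hashes to 4; 4,5,6 taken => place at 7.
628 hashes to 5; 5,6,7,8,9 taken => place at 10.
407 hashes to 5; 5,6,7,8,9,10 taken => place at 11.
516 hashes to 6; 6,7,8,9,10,11 taken => place at 12.
996 hashes to 9; 9,10,11,12 taken => place at 13.
Table: [∅, ∅, 12, 954, 638, 203, 380, 808, 462, 962, 628, 407, 516, 996, ∅, ∅, ∅]

407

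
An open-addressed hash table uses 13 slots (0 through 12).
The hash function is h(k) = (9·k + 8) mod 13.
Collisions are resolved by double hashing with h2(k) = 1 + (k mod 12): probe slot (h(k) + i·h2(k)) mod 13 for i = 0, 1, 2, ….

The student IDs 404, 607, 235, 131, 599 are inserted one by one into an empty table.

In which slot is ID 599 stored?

404: h=4 -> slot 4
607: h=11 -> slot 11
235: h=4, h2=8, probe 4,12 -> slot 12
131: h=4, h2=12, probe 4,3 -> slot 3
599: h=4, h2=12, probe 4,3,2 -> slot 2
Table: [-, -, 599, 131, 404, -, -, -, -, -, -, 607, 235]

2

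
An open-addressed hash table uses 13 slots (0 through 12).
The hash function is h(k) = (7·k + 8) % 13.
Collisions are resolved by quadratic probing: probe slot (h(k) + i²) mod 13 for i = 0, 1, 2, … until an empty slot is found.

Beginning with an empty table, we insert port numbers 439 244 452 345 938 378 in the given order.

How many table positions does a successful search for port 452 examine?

439 hashes to 0; slot 0 is free => place at 0.
244 hashes to 0; 0 taken => place at 1.
452 hashes to 0; 0,1 taken => place at 4.
345 hashes to 5; slot 5 is free => place at 5.
938 hashes to 9; slot 9 is free => place at 9.
378 hashes to 2; slot 2 is free => place at 2.
Table: [439, 244, 378, ∅, 452, 345, ∅, ∅, ∅, 938, ∅, ∅, ∅]
Lookup 452: h=0, probe 0,1,4 → found at 4.

3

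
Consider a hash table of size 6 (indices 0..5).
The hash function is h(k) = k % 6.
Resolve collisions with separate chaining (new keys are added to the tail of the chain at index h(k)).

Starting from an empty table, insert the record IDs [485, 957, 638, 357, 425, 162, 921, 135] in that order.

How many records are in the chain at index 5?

485 -> bucket 5
957 -> bucket 3
638 -> bucket 2
357 -> bucket 3 (collision)
425 -> bucket 5 (collision)
162 -> bucket 0
921 -> bucket 3 (collision)
135 -> bucket 3 (collision)
Final buckets:
0: 162
1: -
2: 638
3: 957 -> 357 -> 921 -> 135
4: -
5: 485 -> 425

2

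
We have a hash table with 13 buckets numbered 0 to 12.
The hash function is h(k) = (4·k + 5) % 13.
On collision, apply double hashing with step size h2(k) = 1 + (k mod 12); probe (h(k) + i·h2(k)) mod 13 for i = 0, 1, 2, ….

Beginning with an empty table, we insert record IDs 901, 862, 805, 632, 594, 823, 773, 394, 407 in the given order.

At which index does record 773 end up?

Insert 901: h=8, slot 8 empty → index 8.
Insert 862: h=8, h2=11, slot 8 occupied → index 6.
Insert 805: h=1, slot 1 empty → index 1.
Insert 632: h=11, slot 11 empty → index 11.
Insert 594: h=2, slot 2 empty → index 2.
Insert 823: h=8, h2=8, slot 8 occupied → index 3.
Insert 773: h=3, h2=6, slot 3 occupied → index 9.
Insert 394: h=8, h2=11, slots 8,6 occupied → index 4.
Insert 407: h=8, h2=12, slot 8 occupied → index 7.
Table: [_, 805, 594, 823, 394, _, 862, 407, 901, 773, _, 632, _]

9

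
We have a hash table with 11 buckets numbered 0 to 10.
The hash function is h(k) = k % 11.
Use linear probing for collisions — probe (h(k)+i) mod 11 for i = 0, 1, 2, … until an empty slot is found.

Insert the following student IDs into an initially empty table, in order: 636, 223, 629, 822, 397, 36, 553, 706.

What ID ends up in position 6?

636: h=9 -> slot 9
223: h=3 -> slot 3
629: h=2 -> slot 2
822: h=8 -> slot 8
397: h=1 -> slot 1
36: h=3, probe 3,4 -> slot 4
553: h=3, probe 3,4,5 -> slot 5
706: h=2, probe 2,3,4,5,6 -> slot 6
Table: [—, 397, 629, 223, 36, 553, 706, —, 822, 636, —]

706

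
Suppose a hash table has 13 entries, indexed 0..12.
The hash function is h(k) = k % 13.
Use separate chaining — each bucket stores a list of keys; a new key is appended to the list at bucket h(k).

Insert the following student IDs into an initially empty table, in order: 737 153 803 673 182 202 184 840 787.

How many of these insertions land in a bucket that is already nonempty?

737 → bucket 9
153 → bucket 10
803 → bucket 10 (collision)
673 → bucket 10 (collision)
182 → bucket 0
202 → bucket 7
184 → bucket 2
840 → bucket 8
787 → bucket 7 (collision)
Final buckets:
0: 182
1: _
2: 184
3: _
4: _
5: _
6: _
7: 202 -> 787
8: 840
9: 737
10: 153 -> 803 -> 673
11: _
12: _

3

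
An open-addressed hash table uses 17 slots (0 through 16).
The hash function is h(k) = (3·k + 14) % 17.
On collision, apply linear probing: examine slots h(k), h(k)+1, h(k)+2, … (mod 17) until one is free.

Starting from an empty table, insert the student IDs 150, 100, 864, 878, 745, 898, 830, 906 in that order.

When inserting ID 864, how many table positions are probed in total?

2

150: h=5 -> slot 5
100: h=8 -> slot 8
864: h=5, probe 5,6 -> slot 6
878: h=13 -> slot 13
745: h=5, probe 5,6,7 -> slot 7
898: h=5, probe 5,6,7,8,9 -> slot 9
830: h=5, probe 5,6,7,8,9,10 -> slot 10
906: h=12 -> slot 12
Table: [_, _, _, _, _, 150, 864, 745, 100, 898, 830, _, 906, 878, _, _, _]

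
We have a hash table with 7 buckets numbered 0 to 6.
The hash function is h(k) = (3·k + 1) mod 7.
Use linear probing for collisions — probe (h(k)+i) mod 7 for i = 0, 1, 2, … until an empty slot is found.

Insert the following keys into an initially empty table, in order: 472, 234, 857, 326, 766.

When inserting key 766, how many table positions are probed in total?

5

Insert 472: h=3, slot 3 empty => index 3.
Insert 234: h=3, slot 3 occupied => index 4.
Insert 857: h=3, slots 3,4 occupied => index 5.
Insert 326: h=6, slot 6 empty => index 6.
Insert 766: h=3, slots 3,4,5,6 occupied => index 0.
Table: [766, ., ., 472, 234, 857, 326]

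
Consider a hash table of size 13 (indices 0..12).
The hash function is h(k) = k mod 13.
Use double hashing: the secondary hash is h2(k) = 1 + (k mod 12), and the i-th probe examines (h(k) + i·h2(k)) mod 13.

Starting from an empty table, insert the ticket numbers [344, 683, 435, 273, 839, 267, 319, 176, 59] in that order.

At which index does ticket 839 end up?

344: h=6 -> slot 6
683: h=7 -> slot 7
435: h=6, h2=4, probe 6,10 -> slot 10
273: h=0 -> slot 0
839: h=7, h2=12, probe 7,6,5 -> slot 5
267: h=7, h2=4, probe 7,11 -> slot 11
319: h=7, h2=8, probe 7,2 -> slot 2
176: h=7, h2=9, probe 7,3 -> slot 3
59: h=7, h2=12, probe 7,6,5,4 -> slot 4
Table: [273, ., 319, 176, 59, 839, 344, 683, ., ., 435, 267, .]

5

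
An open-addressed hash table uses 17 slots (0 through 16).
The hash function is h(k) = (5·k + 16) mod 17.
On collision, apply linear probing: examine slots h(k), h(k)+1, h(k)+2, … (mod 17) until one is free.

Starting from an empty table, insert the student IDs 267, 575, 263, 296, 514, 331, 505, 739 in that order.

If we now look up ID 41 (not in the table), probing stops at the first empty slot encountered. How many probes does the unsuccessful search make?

Insert 267: h=8, slot 8 empty -> index 8.
Insert 575: h=1, slot 1 empty -> index 1.
Insert 263: h=5, slot 5 empty -> index 5.
Insert 296: h=0, slot 0 empty -> index 0.
Insert 514: h=2, slot 2 empty -> index 2.
Insert 331: h=5, slot 5 occupied -> index 6.
Insert 505: h=8, slot 8 occupied -> index 9.
Insert 739: h=5, slots 5,6 occupied -> index 7.
Table: [296, 575, 514, ., ., 263, 331, 739, 267, 505, ., ., ., ., ., ., .]
Lookup 41: h=0, probe 0,1,2,3 → slot 3 empty, not found.

4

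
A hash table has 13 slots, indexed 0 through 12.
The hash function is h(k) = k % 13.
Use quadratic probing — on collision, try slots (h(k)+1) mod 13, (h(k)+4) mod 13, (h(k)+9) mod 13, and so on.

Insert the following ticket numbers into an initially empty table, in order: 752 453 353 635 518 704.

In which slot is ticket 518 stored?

752: h=11 → slot 11
453: h=11, probe 11,12 → slot 12
353: h=2 → slot 2
635: h=11, probe 11,12,2,7 → slot 7
518: h=11, probe 11,12,2,7,1 → slot 1
704: h=2, probe 2,3 → slot 3
Table: [_, 518, 353, 704, _, _, _, 635, _, _, _, 752, 453]

1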